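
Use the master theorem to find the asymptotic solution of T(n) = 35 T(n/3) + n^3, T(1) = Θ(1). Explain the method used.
T(n) = Θ(n^(log_3 35))

Master theorem: compare f(n) = n^3 to n^(log_3 35) where log_3 35 ≈ 3.236. Since 3 < log_3 35, we have f(n) = O(n^(log_3 35 − ε)) for some ε > 0 — Case 1. Hence T(n) = Θ(n^(log_3 35)).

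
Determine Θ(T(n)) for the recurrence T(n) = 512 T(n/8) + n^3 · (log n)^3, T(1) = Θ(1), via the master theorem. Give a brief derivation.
T(n) = Θ(n^3 · (log n)^4)

Here log_8 512 = 3 and f(n) = n^3 · (log n)^3 = Θ(n^(log_8 512) · (log n)^3). This is the extended Case 2 of the master theorem (f matches the critical exponent up to log factors), giving T(n) = Θ(n^(log_8 512) · (log n)^(3+1)) = Θ(n^3 · (log n)^4).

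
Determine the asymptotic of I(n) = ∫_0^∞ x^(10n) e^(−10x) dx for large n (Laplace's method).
I(n) ~ (sqrt(2π·10n) / 10) · (10n/(10e))^(10n)

Write the integrand as exp(10n ln x − 10x) and set f(x) = 10n ln x − 10x. Then f'(x) = 10n/x − 10 = 0 at x* = 10n/10, and f''(x*) = −10n/x*^2 = −10^2/(10n). Laplace's method (interior maximum) gives
  I(n) ~ e^(f(x*)) · sqrt(2π / |f''(x*)|)
        = exp(10n ln(10n/10) − 10n) · sqrt(2π · 10n / 10^2)
        = (10n/10)^(10n) e^(−10n) · sqrt(2π·10n) / 10
        = (sqrt(2π·10n) / 10) · (10n/(10e))^(10n).
This matches Γ(10n+1)/10^(10n+1) with Stirling applied to Γ.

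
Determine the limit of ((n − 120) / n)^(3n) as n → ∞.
lim = e^(−360)

Rewrite as (1 − 120/n)^(3n). By the standard limit (1 + x/n)^n → e^x, we have (1 − 120/n)^n → e^(−120), and raising to the 3rd power gives e^(−360).
More precisely, ln[(1 − 120/n)^(3n)] = 3n · ln(1 − 120/n) = 3n · (-120/n + O(1/n^2)) = -360 + O(1/n) → -360.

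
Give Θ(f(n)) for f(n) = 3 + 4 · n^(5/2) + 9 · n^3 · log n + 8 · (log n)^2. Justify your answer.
f(n) ∈ Θ(n^3 · log n)

Compare the terms by growth order. For large n, n^a · (log n)^b dominates n^a' · (log n)^b' iff a > a', or (a = a' and b > b'). Ranking the 4 terms shows the dominant one is 9 · n^3 · log n. Hence f(n) ∈ Θ(n^3 · log n).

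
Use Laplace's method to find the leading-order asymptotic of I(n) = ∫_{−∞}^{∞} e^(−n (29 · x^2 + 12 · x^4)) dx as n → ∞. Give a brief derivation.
I(n) ~ sqrt(π/(29n))

φ(x) = 29 · x^2 + 12 · x^4 has its unique global minimum at x* = 0 (since φ'(x) = 58x + 48x^3 = 0 only at x = 0 for real x with both coefficients positive, and φ → ∞ as |x| → ∞). At x* = 0, φ(0) = 0 and φ''(0) = 58. Laplace's method then gives
  I(n) ~ sqrt(2π / (n · φ''(0))) · e^(−n φ(0)) = sqrt(2π / (58n)) = sqrt(π/(29n)).
The 12 · x^4 term contributes only at subleading order (an O(1/n) relative correction).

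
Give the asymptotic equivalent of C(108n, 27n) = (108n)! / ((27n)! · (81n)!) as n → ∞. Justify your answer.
C(108n, 27n) ~ (256/27)^(27n) · sqrt(2/(3π·27n))

Write N = 27n. Apply Stirling to each factorial:
  (4N)! ~ sqrt(2π·4N) · (4N/e)^(4N),
  N! ~ sqrt(2π N) · (N/e)^N,
  (3N)! ~ sqrt(2π·3N) · (3N/e)^(3N).
The exponential factors combine to (4N)^(4N) / (N^N · (3N)^(3N)) = 4^(4N)/3^(3N) = (4^4/3^3)^N = (256/27)^N.
The square-root prefactors combine to sqrt(2π·4N) / (sqrt(2π N)·sqrt(2π·3N)) = sqrt(4 / (2π·3·N)) = sqrt(2/(3π·27n)).
Substituting N = 27n: C(108n, 27n) ~ (256/27)^(27n) · sqrt(2/(3π·27n)).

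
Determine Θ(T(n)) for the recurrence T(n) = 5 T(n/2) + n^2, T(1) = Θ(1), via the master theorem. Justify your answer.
T(n) = Θ(n^(log_2 5))

Master theorem: compare f(n) = n^2 to n^(log_2 5) where log_2 5 ≈ 2.322. Since 2 < log_2 5, we have f(n) = O(n^(log_2 5 − ε)) for some ε > 0 — Case 1. Hence T(n) = Θ(n^(log_2 5)).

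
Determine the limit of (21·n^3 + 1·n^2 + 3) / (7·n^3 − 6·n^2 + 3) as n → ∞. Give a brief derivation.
lim = 21/7 = 3

For large n the leading n^3 terms dominate both numerator and denominator. Dividing top and bottom by n^3, every other term tends to 0, leaving 21/7 = 3.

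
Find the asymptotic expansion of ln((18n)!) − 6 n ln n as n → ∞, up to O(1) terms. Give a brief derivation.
ln((18n)!) − 6 n ln n = 12 n ln n + 18(ln 18 − 1) n + (1/2) ln(2π·18n) + O(1/n)

Stirling: ln((18n)!) = 18n ln(18n) − 18n + (1/2) ln(2π·18n) + O(1/n).
Expand 18n ln(18n) = 18n (ln n + ln 18) = 18n ln n + 18n ln 18.
Subtract 6n ln n: leading term is (18 − 6) n ln n = 12 n ln n. The next term is 18n ln 18 − 18n = 18(ln 18 − 1) n. Then the (1/2) ln(2π·18n) correction.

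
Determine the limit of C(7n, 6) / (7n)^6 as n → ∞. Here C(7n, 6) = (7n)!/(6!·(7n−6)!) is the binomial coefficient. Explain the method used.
lim = 1/6! = 1/720

With N = 7n → ∞: C(N, 6) / N^6 = [N(N−1)…(N−5)] / (6! · N^6) = (1/6!) · 1 · (1 − 1/(7n)) · … · (1 − 5/(7n)). Each factor → 1 as N → ∞, so the limit is 1/6! = 1/720.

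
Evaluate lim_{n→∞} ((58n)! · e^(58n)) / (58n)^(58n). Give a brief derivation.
lim = ∞

Stirling: (58n)! ~ sqrt(2π·58n) · (58n/e)^(58n). Hence
  (58n)! · e^(58n) / (58n)^(58n) ~ sqrt(2π·58n) = sqrt(2π·58) · sqrt(n) → ∞.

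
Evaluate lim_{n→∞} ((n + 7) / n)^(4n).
lim = e^28

Rewrite as (1 + 7/n)^(4n). By the standard limit (1 + x/n)^n → e^x, we have (1 + 7/n)^n → e^7, and raising to the 4th power gives e^28.
More precisely, ln[(1 + 7/n)^(4n)] = 4n · ln(1 + 7/n) = 4n · (7/n + O(1/n^2)) = 28 + O(1/n) → 28.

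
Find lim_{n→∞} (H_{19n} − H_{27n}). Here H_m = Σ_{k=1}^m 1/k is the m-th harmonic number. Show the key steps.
lim = ln(19/27)

Euler-Maclaurin gives H_m = ln m + γ + 1/(2m) + O(1/m^2). The γ and O(1/m) terms cancel in the difference:
  H_{19n} − H_{27n} = ln(19n) − ln(27n) + O(1/n) = ln(19/27) + O(1/n).
Hence the limit is ln(19/27).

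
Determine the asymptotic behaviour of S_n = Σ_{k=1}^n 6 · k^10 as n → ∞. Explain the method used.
S_n ~ 6 · n^11 / 11

By integral comparison (Euler-Maclaurin), Σ_{k=1}^n 6 · k^10 = 6 · ∫_0^n x^10 dx + O(n^10) = 6 · n^11/11 + O(n^10). (Equivalently, Faulhaber's formula gives the same leading term.)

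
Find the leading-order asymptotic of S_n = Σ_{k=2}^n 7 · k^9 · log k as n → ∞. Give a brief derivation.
S_n ~ 7 · n^10 log n / 10 − 7 · n^10 / 100

By integral comparison, S_n = ∫_1^n 7 · x^9 · log x dx + O(n^9 · log n). For the integral, ∫ x^9 log x dx = n^10 log n / 10 − n^10/100 (integration by parts). Hence S_n ~ 7 · n^10 log n / 10 − 7 · n^10 / 100.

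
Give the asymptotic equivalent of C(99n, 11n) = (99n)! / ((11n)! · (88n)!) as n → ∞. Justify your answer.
C(99n, 11n) ~ (387420489/16777216)^(11n) · sqrt(9/(16π·11n))

Write N = 11n. Apply Stirling to each factorial:
  (9N)! ~ sqrt(2π·9N) · (9N/e)^(9N),
  N! ~ sqrt(2π N) · (N/e)^N,
  (8N)! ~ sqrt(2π·8N) · (8N/e)^(8N).
The exponential factors combine to (9N)^(9N) / (N^N · (8N)^(8N)) = 9^(9N)/8^(8N) = (9^9/8^8)^N = (387420489/16777216)^N.
The square-root prefactors combine to sqrt(2π·9N) / (sqrt(2π N)·sqrt(2π·8N)) = sqrt(9 / (2π·8·N)) = sqrt(9/(16π·11n)).
Substituting N = 11n: C(99n, 11n) ~ (387420489/16777216)^(11n) · sqrt(9/(16π·11n)).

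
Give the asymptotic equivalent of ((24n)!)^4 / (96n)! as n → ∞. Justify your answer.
((24n)!)^4/(96n)! ~ ((2π·24n)^(3/2) / 2) · 4^(−4·24n)  →  0

Write N = 24n. Stirling: N! ~ sqrt(2π N)(N/e)^N and (4N)! ~ sqrt(2π·4N)·(4N/e)^(4N).
  (N!)^4/(4N)! ~ (2π N)^(4/2) (N/e)^(4N) / [sqrt(2π·4N) (4N/e)^(4N)]
     = (2π N)^(4/2) / sqrt(2π·4N) · (N/(4N))^(4N)
     = (2π N)^((4−1)/2) / 2 · 4^(−4N).
Since 4^4 > 1, the factor 4^(−4N) decays exponentially, so the ratio → 0. Substituting N = 24n gives the stated form.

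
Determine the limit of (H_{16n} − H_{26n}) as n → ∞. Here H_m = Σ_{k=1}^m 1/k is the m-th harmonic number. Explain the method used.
lim = ln(16/26) = ln(8/13)

Euler-Maclaurin gives H_m = ln m + γ + 1/(2m) + O(1/m^2). The γ and O(1/m) terms cancel in the difference:
  H_{16n} − H_{26n} = ln(16n) − ln(26n) + O(1/n) = ln(16/26) + O(1/n).
Hence the limit is ln(16/26) = ln(8/13).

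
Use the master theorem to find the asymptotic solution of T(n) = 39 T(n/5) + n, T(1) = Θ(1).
T(n) = Θ(n^(log_5 39))

Master theorem: compare f(n) = n to n^(log_5 39) where log_5 39 ≈ 2.276. Since 1 < log_5 39, we have f(n) = O(n^(log_5 39 − ε)) for some ε > 0 — Case 1. Hence T(n) = Θ(n^(log_5 39)).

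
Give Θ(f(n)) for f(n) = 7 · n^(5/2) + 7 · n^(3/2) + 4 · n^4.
f(n) ∈ Θ(n^4)

Compare the terms by growth order. For large n, n^a · (log n)^b dominates n^a' · (log n)^b' iff a > a', or (a = a' and b > b'). Ranking the 3 terms shows the dominant one is 4 · n^4. Hence f(n) ∈ Θ(n^4).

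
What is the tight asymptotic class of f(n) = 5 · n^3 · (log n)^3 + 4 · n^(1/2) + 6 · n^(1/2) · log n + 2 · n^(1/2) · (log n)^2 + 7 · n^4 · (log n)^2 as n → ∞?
f(n) ∈ Θ(n^4 · (log n)^2)

Compare the terms by growth order. For large n, n^a · (log n)^b dominates n^a' · (log n)^b' iff a > a', or (a = a' and b > b'). Ranking the 5 terms shows the dominant one is 7 · n^4 · (log n)^2. Hence f(n) ∈ Θ(n^4 · (log n)^2).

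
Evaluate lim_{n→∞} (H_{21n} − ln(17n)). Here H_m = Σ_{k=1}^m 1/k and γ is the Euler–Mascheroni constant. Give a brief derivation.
lim = ln(21/17) + γ

By Euler-Maclaurin, H_m = ln m + γ + O(1/m). So
  H_{21n} − ln(17n) = ln(21n) + γ − ln(17n) + O(1/n)
                       = ln(21/17) + γ + O(1/n).
Hence the limit is ln(21/17) + γ.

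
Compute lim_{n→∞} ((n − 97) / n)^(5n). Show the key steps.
lim = e^(−485)

Rewrite as (1 − 97/n)^(5n). By the standard limit (1 + x/n)^n → e^x, we have (1 − 97/n)^n → e^(−97), and raising to the 5th power gives e^(−485).
More precisely, ln[(1 − 97/n)^(5n)] = 5n · ln(1 − 97/n) = 5n · (-97/n + O(1/n^2)) = -485 + O(1/n) → -485.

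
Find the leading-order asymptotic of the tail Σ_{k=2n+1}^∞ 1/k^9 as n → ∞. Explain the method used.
Σ_{k>2n} 1/k^9 ~ 1/(8 · (2n)^8)

Compare to the integral: ∫_{2n}^∞ x^(−9) dx = [−x^(−8)/8]_{2n}^∞ = 1/((9−1)·(2n)^8). Euler-Maclaurin then gives
  Σ_{k>2n} 1/k^9 = ∫_{2n}^∞ dx/x^9 − 1/(2·(2n)^9) + O(1/(2n)^10).
(Equivalently this is ζ(9) − Σ_{k≤2n} 1/k^9.)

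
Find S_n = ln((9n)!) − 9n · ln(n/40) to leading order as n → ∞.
S_n ~ 9n · (ln 360 − 1) + O(ln n)

Stirling: ln((9n)!) = 9n ln(9n) − 9n + O(ln n).
  S_n = 9n ln(9n) − 9n − 9n ln(n/40) + O(ln n)
      = 9n ln(9n) − 9n ln n + 9n ln 40 − 9n + O(ln n)
      = 9n ln 9 + 9n ln 40 − 9n + O(ln n)
      = 9n (ln 360 − 1) + O(ln n).
Numerically ln(360) − 1 ≈ 4.8861.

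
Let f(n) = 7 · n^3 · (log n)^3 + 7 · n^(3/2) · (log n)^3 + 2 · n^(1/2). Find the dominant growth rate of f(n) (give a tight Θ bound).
f(n) ∈ Θ(n^3 · (log n)^3)

Compare the terms by growth order. For large n, n^a · (log n)^b dominates n^a' · (log n)^b' iff a > a', or (a = a' and b > b'). Ranking the 3 terms shows the dominant one is 7 · n^3 · (log n)^3. Hence f(n) ∈ Θ(n^3 · (log n)^3).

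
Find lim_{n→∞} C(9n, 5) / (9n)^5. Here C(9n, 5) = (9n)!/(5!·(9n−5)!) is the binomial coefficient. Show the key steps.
lim = 1/5! = 1/120

With N = 9n → ∞: C(N, 5) / N^5 = [N(N−1)…(N−4)] / (5! · N^5) = (1/5!) · 1 · (1 − 1/(9n)) · (1 − 2/(9n)) · (1 − 3/(9n)) · (1 − 4/(9n)). Each factor → 1 as N → ∞, so the limit is 1/5! = 1/120.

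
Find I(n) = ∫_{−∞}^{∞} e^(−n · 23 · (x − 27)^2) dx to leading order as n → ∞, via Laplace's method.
I(n) = sqrt(π/(23n))

Here φ(x) = 23 · (x − 27)^2 has its unique minimum at x* = 27 with φ(x*) = 0 and φ''(x*) = 46. Laplace's method gives
  I(n) ~ e^(−n φ(x*)) · sqrt(2π / (n · φ''(x*))) = sqrt(2π / (46n)) = sqrt(π/(23n)).
This is exact: substituting u = (x − 27)·sqrt(23n) gives I(n) = (1/sqrt(23n)) ∫_{−∞}^{∞} e^(−u^2) du = sqrt(π/(23n)).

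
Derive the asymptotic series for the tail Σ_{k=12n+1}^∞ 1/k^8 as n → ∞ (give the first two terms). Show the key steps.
Σ_{k>12n} 1/k^8 = 1/(7 · (12n)^7) − 1/(2 · (12n)^8) + O(1/(12n)^9)

Compare to the integral: ∫_{12n}^∞ x^(−8) dx = [−x^(−7)/7]_{12n}^∞ = 1/((8−1)·(12n)^7). The Euler-Maclaurin correction adds −f(12n)/2 = −1/(2·(12n)^8). Euler-Maclaurin then gives
  Σ_{k>12n} 1/k^8 = ∫_{12n}^∞ dx/x^8 − 1/(2·(12n)^8) + O(1/(12n)^9).
(Equivalently this is ζ(8) − Σ_{k≤12n} 1/k^8.)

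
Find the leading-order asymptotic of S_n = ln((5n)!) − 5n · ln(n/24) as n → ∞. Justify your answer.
S_n ~ 5n · (ln 120 − 1) + O(ln n)

Stirling: ln((5n)!) = 5n ln(5n) − 5n + O(ln n).
  S_n = 5n ln(5n) − 5n − 5n ln(n/24) + O(ln n)
      = 5n ln(5n) − 5n ln n + 5n ln 24 − 5n + O(ln n)
      = 5n ln 5 + 5n ln 24 − 5n + O(ln n)
      = 5n (ln 120 − 1) + O(ln n).
Numerically ln(120) − 1 ≈ 3.7875.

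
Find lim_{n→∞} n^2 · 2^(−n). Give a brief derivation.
lim = 0

Exponentials with base > 1 dominate every fixed polynomial: for any fixed c, n^c / 2^n → 0 as n → ∞ (e.g. by the ratio test, or by writing 2^n = e^(n ln 2) and noting e^(n ln 2) / n^c → ∞). Hence n^2 · 2^(−n) = n^2 / 2^n → 0.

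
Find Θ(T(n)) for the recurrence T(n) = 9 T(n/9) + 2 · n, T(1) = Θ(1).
T(n) = Θ(n log n)

log_9 9 = 1, and f(n) = 2 · n = Θ(n^(log_9 9)). This is Case 2 of the master theorem: T(n) = Θ(f(n) · log n) = Θ(n log n).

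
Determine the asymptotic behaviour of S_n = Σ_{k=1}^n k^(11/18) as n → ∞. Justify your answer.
S_n ~ (18/29) · n^(29/18)

Integral comparison: Σ_{k=1}^n k^(11/18) = ∫_0^n x^(11/18) dx + O(n^(11/18)). The integral is n^(1 + 11/18) / (1 + 11/18) = n^((11+18)/18) / ((11+18)/18) = (18/29) · n^(29/18).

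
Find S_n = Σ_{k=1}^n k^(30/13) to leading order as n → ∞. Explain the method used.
S_n ~ (13/43) · n^(43/13)

Integral comparison: Σ_{k=1}^n k^(30/13) = ∫_0^n x^(30/13) dx + O(n^(30/13)). The integral is n^(1 + 30/13) / (1 + 30/13) = n^((30+13)/13) / ((30+13)/13) = (13/43) · n^(43/13).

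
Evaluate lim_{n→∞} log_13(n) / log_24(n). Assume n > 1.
lim = ln(24) / ln(13) = log_13(24)

Change of base: log_13(n) = ln n / ln 13 and log_24(n) = ln n / ln 24. The ratio is (ln n / ln 13) · (ln 24 / ln n) = ln 24 / ln 13, a constant independent of n. So the limit is ln 24 / ln 13 = log_13(24).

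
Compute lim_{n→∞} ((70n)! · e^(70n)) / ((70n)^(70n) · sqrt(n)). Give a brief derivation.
lim = sqrt(2π·70)

Stirling: (70n)! ~ sqrt(2π·70n) · (70n/e)^(70n). Hence
  (70n)! · e^(70n) / (70n)^(70n) ~ sqrt(2π·70n).
Dividing by sqrt(n): sqrt(2π·70n) / sqrt(n) = sqrt(2π·70) · n^((1−1)/2), so the limit is sqrt(2π·70).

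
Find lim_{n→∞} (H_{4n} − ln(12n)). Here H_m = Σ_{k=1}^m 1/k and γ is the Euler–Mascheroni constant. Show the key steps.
lim = −ln 3 + γ

By Euler-Maclaurin, H_m = ln m + γ + O(1/m). So
  H_{4n} − ln(12n) = ln(4n) + γ − ln(12n) + O(1/n)
                       = ln(4/12) + γ + O(1/n).
Hence the limit is ln(4/12) + γ (= −ln 3).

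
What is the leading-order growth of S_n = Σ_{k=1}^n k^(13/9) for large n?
S_n ~ (9/22) · n^(22/9)

Integral comparison: Σ_{k=1}^n k^(13/9) = ∫_0^n x^(13/9) dx + O(n^(13/9)). The integral is n^(1 + 13/9) / (1 + 13/9) = n^((13+9)/9) / ((13+9)/9) = (9/22) · n^(22/9).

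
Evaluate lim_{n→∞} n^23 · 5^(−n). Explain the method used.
lim = 0

Exponentials with base > 1 dominate every fixed polynomial: for any fixed c, n^c / 5^n → 0 as n → ∞ (e.g. by the ratio test, or by writing 5^n = e^(n ln 5) and noting e^(n ln 5) / n^c → ∞). Hence n^23 · 5^(−n) = n^23 / 5^n → 0.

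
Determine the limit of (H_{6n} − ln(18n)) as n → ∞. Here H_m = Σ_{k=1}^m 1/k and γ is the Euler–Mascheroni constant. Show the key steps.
lim = −ln 3 + γ

By Euler-Maclaurin, H_m = ln m + γ + O(1/m). So
  H_{6n} − ln(18n) = ln(6n) + γ − ln(18n) + O(1/n)
                       = ln(6/18) + γ + O(1/n).
Hence the limit is ln(6/18) + γ (= −ln 3).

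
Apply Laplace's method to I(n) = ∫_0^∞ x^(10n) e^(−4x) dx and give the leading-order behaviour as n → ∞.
I(n) ~ (sqrt(2π·10n) / 4) · (10n/(4e))^(10n)

Write the integrand as exp(10n ln x − 4x) and set f(x) = 10n ln x − 4x. Then f'(x) = 10n/x − 4 = 0 at x* = 10n/4, and f''(x*) = −10n/x*^2 = −4^2/(10n). Laplace's method (interior maximum) gives
  I(n) ~ e^(f(x*)) · sqrt(2π / |f''(x*)|)
        = exp(10n ln(10n/4) − 10n) · sqrt(2π · 10n / 4^2)
        = (10n/4)^(10n) e^(−10n) · sqrt(2π·10n) / 4
        = (sqrt(2π·10n) / 4) · (10n/(4e))^(10n).
This matches Γ(10n+1)/4^(10n+1) with Stirling applied to Γ.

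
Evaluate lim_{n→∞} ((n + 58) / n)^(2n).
lim = e^116

Rewrite as (1 + 58/n)^(2n). By the standard limit (1 + x/n)^n → e^x, we have (1 + 58/n)^n → e^58, and raising to the 2nd power gives e^116.
More precisely, ln[(1 + 58/n)^(2n)] = 2n · ln(1 + 58/n) = 2n · (58/n + O(1/n^2)) = 116 + O(1/n) → 116.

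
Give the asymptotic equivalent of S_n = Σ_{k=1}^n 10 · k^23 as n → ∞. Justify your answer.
S_n ~ 5 · n^24 / 12

By integral comparison (Euler-Maclaurin), Σ_{k=1}^n 10 · k^23 = 10 · ∫_0^n x^23 dx + O(n^23) = 10 · n^24/24 = 5 · n^24 / 12 + O(n^23). (Equivalently, Faulhaber's formula gives the same leading term.)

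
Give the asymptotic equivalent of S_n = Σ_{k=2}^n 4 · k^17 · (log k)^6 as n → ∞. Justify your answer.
S_n ~ 2 · n^18 · (log n)^6 / 9

By integral comparison, S_n = ∫_1^n 4 · x^17 · (log x)^6 dx + O(n^17 · (log n)^6). For the integral, the leading term of ∫_1^n x^17 (log x)^6 dx is n^18/18 · (log n)^6 (by repeated integration by parts; each step lowers the log-exponent and produces a relatively O(1/log n) correction). Hence S_n ~ 2 · n^18 · (log n)^6 / 9.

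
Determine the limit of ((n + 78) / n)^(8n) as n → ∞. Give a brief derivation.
lim = e^624

Rewrite as (1 + 78/n)^(8n). By the standard limit (1 + x/n)^n → e^x, we have (1 + 78/n)^n → e^78, and raising to the 8th power gives e^624.
More precisely, ln[(1 + 78/n)^(8n)] = 8n · ln(1 + 78/n) = 8n · (78/n + O(1/n^2)) = 624 + O(1/n) → 624.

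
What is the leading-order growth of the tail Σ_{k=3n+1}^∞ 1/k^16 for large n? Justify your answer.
Σ_{k>3n} 1/k^16 ~ 1/(15 · (3n)^15)

Compare to the integral: ∫_{3n}^∞ x^(−16) dx = [−x^(−15)/15]_{3n}^∞ = 1/((16−1)·(3n)^15). Euler-Maclaurin then gives
  Σ_{k>3n} 1/k^16 = ∫_{3n}^∞ dx/x^16 − 1/(2·(3n)^16) + O(1/(3n)^17).
(Equivalently this is ζ(16) − Σ_{k≤3n} 1/k^16.)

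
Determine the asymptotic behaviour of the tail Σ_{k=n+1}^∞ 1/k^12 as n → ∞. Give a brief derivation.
Σ_{k>n} 1/k^12 ~ 1/(11 · n^11)

Compare to the integral: ∫_{n}^∞ x^(−12) dx = [−x^(−11)/11]_{n}^∞ = 1/((12−1)·n^11). Euler-Maclaurin then gives
  Σ_{k>n} 1/k^12 = ∫_{n}^∞ dx/x^12 − 1/(2·n^12) + O(1/n^13).
(Equivalently this is ζ(12) − Σ_{k≤n} 1/k^12.)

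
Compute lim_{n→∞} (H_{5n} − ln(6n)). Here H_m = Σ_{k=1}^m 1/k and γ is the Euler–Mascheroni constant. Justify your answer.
lim = ln(5/6) + γ

By Euler-Maclaurin, H_m = ln m + γ + O(1/m). So
  H_{5n} − ln(6n) = ln(5n) + γ − ln(6n) + O(1/n)
                       = ln(5/6) + γ + O(1/n).
Hence the limit is ln(5/6) + γ.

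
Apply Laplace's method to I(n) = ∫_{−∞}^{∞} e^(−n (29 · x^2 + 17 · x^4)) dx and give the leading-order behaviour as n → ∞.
I(n) ~ sqrt(π/(29n))

φ(x) = 29 · x^2 + 17 · x^4 has its unique global minimum at x* = 0 (since φ'(x) = 58x + 68x^3 = 0 only at x = 0 for real x with both coefficients positive, and φ → ∞ as |x| → ∞). At x* = 0, φ(0) = 0 and φ''(0) = 58. Laplace's method then gives
  I(n) ~ sqrt(2π / (n · φ''(0))) · e^(−n φ(0)) = sqrt(2π / (58n)) = sqrt(π/(29n)).
The 17 · x^4 term contributes only at subleading order (an O(1/n) relative correction).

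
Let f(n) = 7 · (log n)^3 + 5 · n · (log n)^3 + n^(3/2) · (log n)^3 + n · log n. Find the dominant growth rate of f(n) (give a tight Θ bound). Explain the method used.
f(n) ∈ Θ(n^(3/2) · (log n)^3)

Compare the terms by growth order. For large n, n^a · (log n)^b dominates n^a' · (log n)^b' iff a > a', or (a = a' and b > b'). Ranking the 4 terms shows the dominant one is n^(3/2) · (log n)^3. Hence f(n) ∈ Θ(n^(3/2) · (log n)^3).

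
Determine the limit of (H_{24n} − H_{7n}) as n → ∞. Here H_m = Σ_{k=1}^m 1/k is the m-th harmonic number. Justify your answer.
lim = ln(24/7)

Euler-Maclaurin gives H_m = ln m + γ + 1/(2m) + O(1/m^2). The γ and O(1/m) terms cancel in the difference:
  H_{24n} − H_{7n} = ln(24n) − ln(7n) + O(1/n) = ln(24/7) + O(1/n).
Hence the limit is ln(24/7).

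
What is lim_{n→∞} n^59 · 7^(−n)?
lim = 0

Exponentials with base > 1 dominate every fixed polynomial: for any fixed c, n^c / 7^n → 0 as n → ∞ (e.g. by the ratio test, or by writing 7^n = e^(n ln 7) and noting e^(n ln 7) / n^c → ∞). Hence n^59 · 7^(−n) = n^59 / 7^n → 0.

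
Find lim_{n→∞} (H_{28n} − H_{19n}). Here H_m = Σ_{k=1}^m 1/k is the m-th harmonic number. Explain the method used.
lim = ln(28/19)

Euler-Maclaurin gives H_m = ln m + γ + 1/(2m) + O(1/m^2). The γ and O(1/m) terms cancel in the difference:
  H_{28n} − H_{19n} = ln(28n) − ln(19n) + O(1/n) = ln(28/19) + O(1/n).
Hence the limit is ln(28/19).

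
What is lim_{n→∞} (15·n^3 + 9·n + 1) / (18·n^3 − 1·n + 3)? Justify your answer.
lim = 15/18 = 5/6

For large n the leading n^3 terms dominate both numerator and denominator. Dividing top and bottom by n^3, every other term tends to 0, leaving 15/18 = 5/6.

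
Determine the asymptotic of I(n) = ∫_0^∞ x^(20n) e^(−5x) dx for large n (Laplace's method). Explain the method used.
I(n) ~ (sqrt(2π·20n) / 5) · (20n/(5e))^(20n)

Write the integrand as exp(20n ln x − 5x) and set f(x) = 20n ln x − 5x. Then f'(x) = 20n/x − 5 = 0 at x* = 20n/5, and f''(x*) = −20n/x*^2 = −5^2/(20n). Laplace's method (interior maximum) gives
  I(n) ~ e^(f(x*)) · sqrt(2π / |f''(x*)|)
        = exp(20n ln(20n/5) − 20n) · sqrt(2π · 20n / 5^2)
        = (20n/5)^(20n) e^(−20n) · sqrt(2π·20n) / 5
        = (sqrt(2π·20n) / 5) · (20n/(5e))^(20n).
This matches Γ(20n+1)/5^(20n+1) with Stirling applied to Γ.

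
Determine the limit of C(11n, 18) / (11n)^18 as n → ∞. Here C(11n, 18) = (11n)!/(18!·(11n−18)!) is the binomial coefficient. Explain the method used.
lim = 1/18! = 1/6402373705728000

With N = 11n → ∞: C(N, 18) / N^18 = [N(N−1)…(N−17)] / (18! · N^18) = (1/18!) · 1 · (1 − 1/(11n)) · … · (1 − 17/(11n)). Each factor → 1 as N → ∞, so the limit is 1/18! = 1/6402373705728000.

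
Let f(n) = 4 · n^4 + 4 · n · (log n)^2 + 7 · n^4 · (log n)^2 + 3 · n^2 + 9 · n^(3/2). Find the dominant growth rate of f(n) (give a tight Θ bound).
f(n) ∈ Θ(n^4 · (log n)^2)

Compare the terms by growth order. For large n, n^a · (log n)^b dominates n^a' · (log n)^b' iff a > a', or (a = a' and b > b'). Ranking the 5 terms shows the dominant one is 7 · n^4 · (log n)^2. Hence f(n) ∈ Θ(n^4 · (log n)^2).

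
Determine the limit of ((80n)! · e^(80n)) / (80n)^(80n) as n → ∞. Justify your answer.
lim = ∞

Stirling: (80n)! ~ sqrt(2π·80n) · (80n/e)^(80n). Hence
  (80n)! · e^(80n) / (80n)^(80n) ~ sqrt(2π·80n) = sqrt(2π·80) · sqrt(n) → ∞.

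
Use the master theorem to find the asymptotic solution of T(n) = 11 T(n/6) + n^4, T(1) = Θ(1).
T(n) = Θ(n^4)

log_6 11 ≈ 1.338. f(n) = n^4 dominates n^(log_6 11) since 4 > 1.338, and the regularity condition a·f(n/b) = 11·(n/6)^4 = (11/1296)·n^4 ≤ c·f(n) holds with c = 11/1296 ≈ 0.00849 < 1. So this is Case 3: T(n) = Θ(f(n)) = Θ(n^4).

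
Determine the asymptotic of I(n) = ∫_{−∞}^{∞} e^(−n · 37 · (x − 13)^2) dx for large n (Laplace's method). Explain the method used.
I(n) = sqrt(π/(37n))

Here φ(x) = 37 · (x − 13)^2 has its unique minimum at x* = 13 with φ(x*) = 0 and φ''(x*) = 74. Laplace's method gives
  I(n) ~ e^(−n φ(x*)) · sqrt(2π / (n · φ''(x*))) = sqrt(2π / (74n)) = sqrt(π/(37n)).
This is exact: substituting u = (x − 13)·sqrt(37n) gives I(n) = (1/sqrt(37n)) ∫_{−∞}^{∞} e^(−u^2) du = sqrt(π/(37n)).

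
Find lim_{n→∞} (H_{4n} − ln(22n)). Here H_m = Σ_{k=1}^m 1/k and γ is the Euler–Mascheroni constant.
lim = ln(2/11) + γ

By Euler-Maclaurin, H_m = ln m + γ + O(1/m). So
  H_{4n} − ln(22n) = ln(4n) + γ − ln(22n) + O(1/n)
                       = ln(4/22) + γ + O(1/n).
Hence the limit is ln(4/22) + γ (= ln(2/11)).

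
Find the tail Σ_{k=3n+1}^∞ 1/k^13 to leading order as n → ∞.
Σ_{k>3n} 1/k^13 ~ 1/(12 · (3n)^12)

Compare to the integral: ∫_{3n}^∞ x^(−13) dx = [−x^(−12)/12]_{3n}^∞ = 1/((13−1)·(3n)^12). Euler-Maclaurin then gives
  Σ_{k>3n} 1/k^13 = ∫_{3n}^∞ dx/x^13 − 1/(2·(3n)^13) + O(1/(3n)^14).
(Equivalently this is ζ(13) − Σ_{k≤3n} 1/k^13.)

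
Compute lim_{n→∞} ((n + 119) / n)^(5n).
lim = e^595

Rewrite as (1 + 119/n)^(5n). By the standard limit (1 + x/n)^n → e^x, we have (1 + 119/n)^n → e^119, and raising to the 5th power gives e^595.
More precisely, ln[(1 + 119/n)^(5n)] = 5n · ln(1 + 119/n) = 5n · (119/n + O(1/n^2)) = 595 + O(1/n) → 595.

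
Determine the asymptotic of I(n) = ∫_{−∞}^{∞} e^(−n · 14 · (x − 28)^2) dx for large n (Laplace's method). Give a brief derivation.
I(n) = sqrt(π/(14n))

Here φ(x) = 14 · (x − 28)^2 has its unique minimum at x* = 28 with φ(x*) = 0 and φ''(x*) = 28. Laplace's method gives
  I(n) ~ e^(−n φ(x*)) · sqrt(2π / (n · φ''(x*))) = sqrt(2π / (28n)) = sqrt(π/(14n)).
This is exact: substituting u = (x − 28)·sqrt(14n) gives I(n) = (1/sqrt(14n)) ∫_{−∞}^{∞} e^(−u^2) du = sqrt(π/(14n)).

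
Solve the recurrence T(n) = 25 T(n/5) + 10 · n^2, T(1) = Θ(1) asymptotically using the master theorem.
T(n) = Θ(n^2 log n)

log_5 25 = 2, and f(n) = 10 · n^2 = Θ(n^(log_5 25)). This is Case 2 of the master theorem: T(n) = Θ(f(n) · log n) = Θ(n^2 log n).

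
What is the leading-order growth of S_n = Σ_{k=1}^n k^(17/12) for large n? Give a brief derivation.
S_n ~ (12/29) · n^(29/12)

Integral comparison: Σ_{k=1}^n k^(17/12) = ∫_0^n x^(17/12) dx + O(n^(17/12)). The integral is n^(1 + 17/12) / (1 + 17/12) = n^((17+12)/12) / ((17+12)/12) = (12/29) · n^(29/12).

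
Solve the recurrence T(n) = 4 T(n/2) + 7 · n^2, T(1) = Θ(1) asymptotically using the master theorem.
T(n) = Θ(n^2 log n)

log_2 4 = 2, and f(n) = 7 · n^2 = Θ(n^(log_2 4)). This is Case 2 of the master theorem: T(n) = Θ(f(n) · log n) = Θ(n^2 log n).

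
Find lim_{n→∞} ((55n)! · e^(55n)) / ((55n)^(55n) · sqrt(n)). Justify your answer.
lim = sqrt(2π·55)

Stirling: (55n)! ~ sqrt(2π·55n) · (55n/e)^(55n). Hence
  (55n)! · e^(55n) / (55n)^(55n) ~ sqrt(2π·55n).
Dividing by sqrt(n): sqrt(2π·55n) / sqrt(n) = sqrt(2π·55) · n^((1−1)/2), so the limit is sqrt(2π·55).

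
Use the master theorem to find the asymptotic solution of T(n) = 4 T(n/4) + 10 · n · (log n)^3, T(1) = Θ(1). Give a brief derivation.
T(n) = Θ(n · (log n)^4)

Here log_4 4 = 1 and f(n) = 10 · n · (log n)^3 = Θ(n^(log_4 4) · (log n)^3). This is the extended Case 2 of the master theorem (f matches the critical exponent up to log factors), giving T(n) = Θ(n^(log_4 4) · (log n)^(3+1)) = Θ(n · (log n)^4).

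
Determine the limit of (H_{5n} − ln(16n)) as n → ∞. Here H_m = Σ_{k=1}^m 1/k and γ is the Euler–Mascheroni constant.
lim = ln(5/16) + γ

By Euler-Maclaurin, H_m = ln m + γ + O(1/m). So
  H_{5n} − ln(16n) = ln(5n) + γ − ln(16n) + O(1/n)
                       = ln(5/16) + γ + O(1/n).
Hence the limit is ln(5/16) + γ.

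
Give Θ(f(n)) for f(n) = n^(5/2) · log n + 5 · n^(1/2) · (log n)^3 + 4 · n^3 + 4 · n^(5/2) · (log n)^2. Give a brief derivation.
f(n) ∈ Θ(n^3)

Compare the terms by growth order. For large n, n^a · (log n)^b dominates n^a' · (log n)^b' iff a > a', or (a = a' and b > b'). Ranking the 4 terms shows the dominant one is 4 · n^3. Hence f(n) ∈ Θ(n^3).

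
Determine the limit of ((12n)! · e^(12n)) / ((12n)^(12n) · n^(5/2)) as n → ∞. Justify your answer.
lim = 0

Stirling: (12n)! ~ sqrt(2π·12n) · (12n/e)^(12n). Hence
  (12n)! · e^(12n) / (12n)^(12n) ~ sqrt(2π·12n).
Dividing by n^(5/2): sqrt(2π·12n) / n^(5/2) = sqrt(2π·12) · n^((1−5)/2), so the expression behaves like sqrt(2π·12) · n^((1−5)/2) → 0.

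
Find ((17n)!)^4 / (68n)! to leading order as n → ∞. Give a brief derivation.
((17n)!)^4/(68n)! ~ ((2π·17n)^(3/2) / 2) · 4^(−4·17n)  →  0

Write N = 17n. Stirling: N! ~ sqrt(2π N)(N/e)^N and (4N)! ~ sqrt(2π·4N)·(4N/e)^(4N).
  (N!)^4/(4N)! ~ (2π N)^(4/2) (N/e)^(4N) / [sqrt(2π·4N) (4N/e)^(4N)]
     = (2π N)^(4/2) / sqrt(2π·4N) · (N/(4N))^(4N)
     = (2π N)^((4−1)/2) / 2 · 4^(−4N).
Since 4^4 > 1, the factor 4^(−4N) decays exponentially, so the ratio → 0. Substituting N = 17n gives the stated form.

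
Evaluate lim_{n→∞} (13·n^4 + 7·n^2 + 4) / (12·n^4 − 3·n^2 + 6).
lim = 13/12

For large n the leading n^4 terms dominate both numerator and denominator. Dividing top and bottom by n^4, every other term tends to 0, leaving 13/12.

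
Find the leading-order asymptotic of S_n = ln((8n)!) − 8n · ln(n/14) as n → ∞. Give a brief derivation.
S_n ~ 8n · (ln 112 − 1) + O(ln n)

Stirling: ln((8n)!) = 8n ln(8n) − 8n + O(ln n).
  S_n = 8n ln(8n) − 8n − 8n ln(n/14) + O(ln n)
      = 8n ln(8n) − 8n ln n + 8n ln 14 − 8n + O(ln n)
      = 8n ln 8 + 8n ln 14 − 8n + O(ln n)
      = 8n (ln 112 − 1) + O(ln n).
Numerically ln(112) − 1 ≈ 3.7185.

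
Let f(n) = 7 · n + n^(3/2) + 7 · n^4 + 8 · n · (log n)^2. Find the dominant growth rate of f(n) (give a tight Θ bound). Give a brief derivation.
f(n) ∈ Θ(n^4)

Compare the terms by growth order. For large n, n^a · (log n)^b dominates n^a' · (log n)^b' iff a > a', or (a = a' and b > b'). Ranking the 4 terms shows the dominant one is 7 · n^4. Hence f(n) ∈ Θ(n^4).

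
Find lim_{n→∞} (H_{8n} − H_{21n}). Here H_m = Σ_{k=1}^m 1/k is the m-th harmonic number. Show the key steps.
lim = ln(8/21)

Euler-Maclaurin gives H_m = ln m + γ + 1/(2m) + O(1/m^2). The γ and O(1/m) terms cancel in the difference:
  H_{8n} − H_{21n} = ln(8n) − ln(21n) + O(1/n) = ln(8/21) + O(1/n).
Hence the limit is ln(8/21).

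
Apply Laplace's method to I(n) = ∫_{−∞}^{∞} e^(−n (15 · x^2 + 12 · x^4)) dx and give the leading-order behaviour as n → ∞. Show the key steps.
I(n) ~ sqrt(π/(15n))

φ(x) = 15 · x^2 + 12 · x^4 has its unique global minimum at x* = 0 (since φ'(x) = 30x + 48x^3 = 0 only at x = 0 for real x with both coefficients positive, and φ → ∞ as |x| → ∞). At x* = 0, φ(0) = 0 and φ''(0) = 30. Laplace's method then gives
  I(n) ~ sqrt(2π / (n · φ''(0))) · e^(−n φ(0)) = sqrt(2π / (30n)) = sqrt(π/(15n)).
The 12 · x^4 term contributes only at subleading order (an O(1/n) relative correction).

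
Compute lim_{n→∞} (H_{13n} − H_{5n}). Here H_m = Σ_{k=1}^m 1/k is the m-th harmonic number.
lim = ln(13/5)

Euler-Maclaurin gives H_m = ln m + γ + 1/(2m) + O(1/m^2). The γ and O(1/m) terms cancel in the difference:
  H_{13n} − H_{5n} = ln(13n) − ln(5n) + O(1/n) = ln(13/5) + O(1/n).
Hence the limit is ln(13/5).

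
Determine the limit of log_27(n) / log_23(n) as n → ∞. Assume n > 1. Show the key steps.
lim = ln(23) / ln(27) = log_27(23)

Change of base: log_27(n) = ln n / ln 27 and log_23(n) = ln n / ln 23. The ratio is (ln n / ln 27) · (ln 23 / ln n) = ln 23 / ln 27, a constant independent of n. So the limit is ln 23 / ln 27 = log_27(23).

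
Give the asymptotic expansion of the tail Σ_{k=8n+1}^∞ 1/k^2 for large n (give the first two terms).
Σ_{k>8n} 1/k^2 = 1/(1 · (8n)) − 1/(2 · (8n)^2) + O(1/(8n)^3)

Compare to the integral: ∫_{8n}^∞ x^(−2) dx = [−x^(−1)/1]_{8n}^∞ = 1/((2−1)·(8n)). The Euler-Maclaurin correction adds −f(8n)/2 = −1/(2·(8n)^2). Euler-Maclaurin then gives
  Σ_{k>8n} 1/k^2 = ∫_{8n}^∞ dx/x^2 − 1/(2·(8n)^2) + O(1/(8n)^3).
(Equivalently this is ζ(2) − Σ_{k≤8n} 1/k^2.)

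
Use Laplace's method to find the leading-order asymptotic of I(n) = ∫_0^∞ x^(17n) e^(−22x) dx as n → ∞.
I(n) ~ (sqrt(2π·17n) / 22) · (17n/(22e))^(17n)

Write the integrand as exp(17n ln x − 22x) and set f(x) = 17n ln x − 22x. Then f'(x) = 17n/x − 22 = 0 at x* = 17n/22, and f''(x*) = −17n/x*^2 = −22^2/(17n). Laplace's method (interior maximum) gives
  I(n) ~ e^(f(x*)) · sqrt(2π / |f''(x*)|)
        = exp(17n ln(17n/22) − 17n) · sqrt(2π · 17n / 22^2)
        = (17n/22)^(17n) e^(−17n) · sqrt(2π·17n) / 22
        = (sqrt(2π·17n) / 22) · (17n/(22e))^(17n).
This matches Γ(17n+1)/22^(17n+1) with Stirling applied to Γ.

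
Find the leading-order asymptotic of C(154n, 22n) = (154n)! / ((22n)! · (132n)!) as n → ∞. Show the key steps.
C(154n, 22n) ~ (823543/46656)^(22n) · sqrt(7/(12π·22n))

Write N = 22n. Apply Stirling to each factorial:
  (7N)! ~ sqrt(2π·7N) · (7N/e)^(7N),
  N! ~ sqrt(2π N) · (N/e)^N,
  (6N)! ~ sqrt(2π·6N) · (6N/e)^(6N).
The exponential factors combine to (7N)^(7N) / (N^N · (6N)^(6N)) = 7^(7N)/6^(6N) = (7^7/6^6)^N = (823543/46656)^N.
The square-root prefactors combine to sqrt(2π·7N) / (sqrt(2π N)·sqrt(2π·6N)) = sqrt(7 / (2π·6·N)) = sqrt(7/(12π·22n)).
Substituting N = 22n: C(154n, 22n) ~ (823543/46656)^(22n) · sqrt(7/(12π·22n)).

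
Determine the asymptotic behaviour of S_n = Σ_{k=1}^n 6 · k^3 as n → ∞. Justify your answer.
S_n ~ 3 · n^4 / 2

By integral comparison (Euler-Maclaurin), Σ_{k=1}^n 6 · k^3 = 6 · ∫_0^n x^3 dx + O(n^3) = 6 · n^4/4 = 3 · n^4 / 2 + O(n^3). (Equivalently, Faulhaber's formula gives the same leading term.)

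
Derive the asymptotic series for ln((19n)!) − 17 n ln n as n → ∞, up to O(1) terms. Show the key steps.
ln((19n)!) − 17 n ln n = 2 n ln n + 19(ln 19 − 1) n + (1/2) ln(2π·19n) + O(1/n)

Stirling: ln((19n)!) = 19n ln(19n) − 19n + (1/2) ln(2π·19n) + O(1/n).
Expand 19n ln(19n) = 19n (ln n + ln 19) = 19n ln n + 19n ln 19.
Subtract 17n ln n: leading term is (19 − 17) n ln n = 2 n ln n. The next term is 19n ln 19 − 19n = 19(ln 19 − 1) n. Then the (1/2) ln(2π·19n) correction.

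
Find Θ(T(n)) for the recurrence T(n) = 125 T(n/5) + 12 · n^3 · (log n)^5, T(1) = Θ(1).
T(n) = Θ(n^3 · (log n)^6)

Here log_5 125 = 3 and f(n) = 12 · n^3 · (log n)^5 = Θ(n^(log_5 125) · (log n)^5). This is the extended Case 2 of the master theorem (f matches the critical exponent up to log factors), giving T(n) = Θ(n^(log_5 125) · (log n)^(5+1)) = Θ(n^3 · (log n)^6).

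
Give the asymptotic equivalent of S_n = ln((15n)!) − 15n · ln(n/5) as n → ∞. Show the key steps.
S_n ~ 15n · (ln 75 − 1) + O(ln n)

Stirling: ln((15n)!) = 15n ln(15n) − 15n + O(ln n).
  S_n = 15n ln(15n) − 15n − 15n ln(n/5) + O(ln n)
      = 15n ln(15n) − 15n ln n + 15n ln 5 − 15n + O(ln n)
      = 15n ln 15 + 15n ln 5 − 15n + O(ln n)
      = 15n (ln 75 − 1) + O(ln n).
Numerically ln(75) − 1 ≈ 3.3175.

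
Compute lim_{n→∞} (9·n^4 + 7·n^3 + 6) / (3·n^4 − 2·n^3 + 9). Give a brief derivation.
lim = 9/3 = 3

For large n the leading n^4 terms dominate both numerator and denominator. Dividing top and bottom by n^4, every other term tends to 0, leaving 9/3 = 3.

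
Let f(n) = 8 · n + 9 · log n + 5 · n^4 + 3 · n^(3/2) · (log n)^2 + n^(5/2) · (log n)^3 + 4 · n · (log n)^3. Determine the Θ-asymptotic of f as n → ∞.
f(n) ∈ Θ(n^4)

Compare the terms by growth order. For large n, n^a · (log n)^b dominates n^a' · (log n)^b' iff a > a', or (a = a' and b > b'). Ranking the 6 terms shows the dominant one is 5 · n^4. Hence f(n) ∈ Θ(n^4).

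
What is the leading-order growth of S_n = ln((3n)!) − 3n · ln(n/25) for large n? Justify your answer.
S_n ~ 3n · (ln 75 − 1) + O(ln n)

Stirling: ln((3n)!) = 3n ln(3n) − 3n + O(ln n).
  S_n = 3n ln(3n) − 3n − 3n ln(n/25) + O(ln n)
      = 3n ln(3n) − 3n ln n + 3n ln 25 − 3n + O(ln n)
      = 3n ln 3 + 3n ln 25 − 3n + O(ln n)
      = 3n (ln 75 − 1) + O(ln n).
Numerically ln(75) − 1 ≈ 3.3175.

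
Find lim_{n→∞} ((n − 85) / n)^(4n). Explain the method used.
lim = e^(−340)

Rewrite as (1 − 85/n)^(4n). By the standard limit (1 + x/n)^n → e^x, we have (1 − 85/n)^n → e^(−85), and raising to the 4th power gives e^(−340).
More precisely, ln[(1 − 85/n)^(4n)] = 4n · ln(1 − 85/n) = 4n · (-85/n + O(1/n^2)) = -340 + O(1/n) → -340.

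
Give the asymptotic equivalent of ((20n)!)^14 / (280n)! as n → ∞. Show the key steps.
((20n)!)^14/(280n)! ~ ((2π·20n)^(13/2) / sqrt(14)) · 14^(−14·20n)  →  0

Write N = 20n. Stirling: N! ~ sqrt(2π N)(N/e)^N and (14N)! ~ sqrt(2π·14N)·(14N/e)^(14N).
  (N!)^14/(14N)! ~ (2π N)^(14/2) (N/e)^(14N) / [sqrt(2π·14N) (14N/e)^(14N)]
     = (2π N)^(14/2) / sqrt(2π·14N) · (N/(14N))^(14N)
     = (2π N)^((14−1)/2) / sqrt(14) · 14^(−14N).
Since 14^14 > 1, the factor 14^(−14N) decays exponentially, so the ratio → 0. Substituting N = 20n gives the stated form.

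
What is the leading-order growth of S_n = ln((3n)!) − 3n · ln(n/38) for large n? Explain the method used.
S_n ~ 3n · (ln 114 − 1) + O(ln n)

Stirling: ln((3n)!) = 3n ln(3n) − 3n + O(ln n).
  S_n = 3n ln(3n) − 3n − 3n ln(n/38) + O(ln n)
      = 3n ln(3n) − 3n ln n + 3n ln 38 − 3n + O(ln n)
      = 3n ln 3 + 3n ln 38 − 3n + O(ln n)
      = 3n (ln 114 − 1) + O(ln n).
Numerically ln(114) − 1 ≈ 3.7362.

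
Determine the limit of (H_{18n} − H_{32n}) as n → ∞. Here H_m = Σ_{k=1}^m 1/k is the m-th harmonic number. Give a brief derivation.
lim = ln(18/32) = ln(9/16)

Euler-Maclaurin gives H_m = ln m + γ + 1/(2m) + O(1/m^2). The γ and O(1/m) terms cancel in the difference:
  H_{18n} − H_{32n} = ln(18n) − ln(32n) + O(1/n) = ln(18/32) + O(1/n).
Hence the limit is ln(18/32) = ln(9/16).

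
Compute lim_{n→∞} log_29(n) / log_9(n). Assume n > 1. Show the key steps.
lim = ln(9) / ln(29) = log_29(9)

Change of base: log_29(n) = ln n / ln 29 and log_9(n) = ln n / ln 9. The ratio is (ln n / ln 29) · (ln 9 / ln n) = ln 9 / ln 29, a constant independent of n. So the limit is ln 9 / ln 29 = log_29(9).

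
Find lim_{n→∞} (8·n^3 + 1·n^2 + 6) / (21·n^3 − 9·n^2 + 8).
lim = 8/21

For large n the leading n^3 terms dominate both numerator and denominator. Dividing top and bottom by n^3, every other term tends to 0, leaving 8/21.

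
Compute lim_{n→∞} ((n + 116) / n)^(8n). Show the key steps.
lim = e^928

Rewrite as (1 + 116/n)^(8n). By the standard limit (1 + x/n)^n → e^x, we have (1 + 116/n)^n → e^116, and raising to the 8th power gives e^928.
More precisely, ln[(1 + 116/n)^(8n)] = 8n · ln(1 + 116/n) = 8n · (116/n + O(1/n^2)) = 928 + O(1/n) → 928.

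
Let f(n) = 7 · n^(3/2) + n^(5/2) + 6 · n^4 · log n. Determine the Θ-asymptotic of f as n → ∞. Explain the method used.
f(n) ∈ Θ(n^4 · log n)

Compare the terms by growth order. For large n, n^a · (log n)^b dominates n^a' · (log n)^b' iff a > a', or (a = a' and b > b'). Ranking the 3 terms shows the dominant one is 6 · n^4 · log n. Hence f(n) ∈ Θ(n^4 · log n).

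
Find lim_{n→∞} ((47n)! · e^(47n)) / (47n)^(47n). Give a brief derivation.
lim = ∞

Stirling: (47n)! ~ sqrt(2π·47n) · (47n/e)^(47n). Hence
  (47n)! · e^(47n) / (47n)^(47n) ~ sqrt(2π·47n) = sqrt(2π·47) · sqrt(n) → ∞.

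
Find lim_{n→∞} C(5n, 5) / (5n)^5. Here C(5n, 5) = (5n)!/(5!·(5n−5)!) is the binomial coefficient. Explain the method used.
lim = 1/5! = 1/120

With N = 5n → ∞: C(N, 5) / N^5 = [N(N−1)…(N−4)] / (5! · N^5) = (1/5!) · 1 · (1 − 1/(5n)) · (1 − 2/(5n)) · (1 − 3/(5n)) · (1 − 4/(5n)). Each factor → 1 as N → ∞, so the limit is 1/5! = 1/120.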